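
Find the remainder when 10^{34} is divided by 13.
By Fermat: 10^{12} ≡ 1 mod 13. 34 = 2×12 + 10. So 10^{34} ≡ 10^{10} ≡ 3 mod 13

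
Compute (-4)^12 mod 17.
By repeated squaring (mod 17): (-4)^{1}≡13, (-4)^{2}≡16, (-4)^{4}≡1, (-4)^{8}≡1. Then (-4)^{12} = (-4)^{8+4} ≡ 1 × 1 ≡ 1 (mod 17)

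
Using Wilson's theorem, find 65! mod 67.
(66)! = (65)! × (66) ≡ -1 (mod 67). So (65)! ≡ -1 × (66)^(-1) ≡ (-1)×(-1) = 1 (mod 67)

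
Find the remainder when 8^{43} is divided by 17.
By Fermat: 8^{16} ≡ 1 mod 17. 43 = 2×16 + 11. So 8^{43} ≡ 8^{11} ≡ 2 mod 17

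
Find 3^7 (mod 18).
By repeated squaring (mod 18): 3^{1}≡3, 3^{2}≡9, 3^{4}≡9. Then 3^{7} = 3^{4+2+1} ≡ 9 × 9 × 3 ≡ 9 (mod 18)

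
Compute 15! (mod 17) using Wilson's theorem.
(16)! = (15)! × (16) ≡ -1 (mod 17). So (15)! ≡ -1 × (16)^(-1) ≡ (-1)×(-1) = 1 (mod 17)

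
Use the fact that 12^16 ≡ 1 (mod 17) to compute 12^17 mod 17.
By Fermat: 12^{16} ≡ 1 (mod 17). So 12^{17} = 12^{16} · 12^{1} ≡ 12^{1} ≡ 12 (mod 17)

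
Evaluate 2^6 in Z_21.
By repeated squaring (mod 21): 2^{1}≡2, 2^{2}≡4, 2^{4}≡16. Then 2^{6} = 2^{4+2} ≡ 16 × 4 ≡ 1 (mod 21)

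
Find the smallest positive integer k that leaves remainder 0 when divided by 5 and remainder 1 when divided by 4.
M = 5 × 4 = 20. M₁ = 4, y₁ ≡ 4 (mod 5). M₂ = 5, y₂ ≡ 1 (mod 4). k = 0×4×4 + 1×5×1 ≡ 5 (mod 20)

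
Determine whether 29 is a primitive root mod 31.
29^{10} ≡ 1 (mod 31) and 10 < 30, so ord_31(29) = 10 ≠ 30 and 29 is not a primitive root.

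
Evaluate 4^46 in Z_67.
By repeated squaring mod 67: 4^{1}≡4, 4^{2}≡16, 4^{4}≡55, 4^{8}≡10, 4^{16}≡33, 4^{32}≡17. Then 4^{46} = 4^{32+8+4+2} ≡ 17 × 10 × 55 × 16 ≡ 56 mod 67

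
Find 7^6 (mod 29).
By repeated squaring (mod 29): 7^{1}≡7, 7^{2}≡20, 7^{4}≡23. Then 7^{6} = 7^{4+2} ≡ 23 × 20 ≡ 25 (mod 29)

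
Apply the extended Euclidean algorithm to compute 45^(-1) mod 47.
Extended GCD: 45(23) + 47(-22) = 1. So 45^(-1) ≡ 23 mod 47. Verify: 45 × 23 = 1035 ≡ 1 mod 47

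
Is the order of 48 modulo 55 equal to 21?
Powers of 48 mod 55: 48^1≡48, 48^2≡49, 48^3≡42, 48^4≡36, 48^5≡23, 48^6≡4, 48^7≡27, 48^8≡31, 48^9≡3, 48^10≡34, 48^11≡37, 48^12≡16, 48^13≡53, 48^14≡14, 48^15≡12, 48^16≡26, 48^17≡38, 48^18≡9, 48^19≡47, 48^20≡1. Already 48^20≡1, so the order is 20 < 21. No, the actual order is 20.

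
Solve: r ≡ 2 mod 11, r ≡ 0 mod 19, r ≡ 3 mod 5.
M = 11 × 19 × 5 = 1045. M₁ = 95, y₁ ≡ 8 mod 11. M₂ = 55, y₂ ≡ 9 mod 19. M₃ = 209, y₃ ≡ 4 mod 5. r = 2×95×8 + 0×55×9 + 3×209×4 ≡ 893 mod 1045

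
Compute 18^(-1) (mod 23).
Since 23 is prime, by Fermat 18^(-1) ≡ 18^{21} ≡ 9 (mod 23). Verify: 18 × 9 = 162 ≡ 1 (mod 23)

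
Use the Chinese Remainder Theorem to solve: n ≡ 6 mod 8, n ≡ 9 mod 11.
M = 8 × 11 = 88. M₁ = 11, y₁ ≡ 3 mod 8. M₂ = 8, y₂ ≡ 7 mod 11. n = 6×11×3 + 9×8×7 ≡ 86 mod 88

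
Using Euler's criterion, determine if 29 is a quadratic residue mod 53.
By Euler's criterion: 29^{26} ≡ 1 (mod 53). Since this equals 1, 29 is a QR.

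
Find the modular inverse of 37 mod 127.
Since 127 is prime, by Fermat 37^(-1) ≡ 37^{125} ≡ 103 mod 127. Verify: 37 × 103 = 3811 ≡ 1 mod 127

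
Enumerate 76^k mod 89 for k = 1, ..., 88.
76^1, 76^2, ..., 76^{88} mod 89: [76, 80, 28, 81, 15, 72, 43, 64, 58, 47, 12, 22, 70, 69, 82, 2, 63, 71, 56, 73, 30, 55, 86, 39, 27, 5, 24, 44, 51, 49, 75, 4, 37, 53, 23, 57, 60, 21, 83, 78, 54, 10, 48, 88, 13, 9, 61, 8, 74, 17, 46, 25, 31, 42, 77, 67, 19, 20, 7, 87, 26, 18, 33, 16, 59, 34, 3, 50, 62, 84, 65, 45, 38, 40, 14, 85, 52, 36, 66, 32, 29, 68, 6, 11, 35, 79, 41, 1]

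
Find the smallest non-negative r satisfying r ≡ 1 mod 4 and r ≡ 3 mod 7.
M = 4 × 7 = 28. M₁ = 7, y₁ ≡ 3 mod 4. M₂ = 4, y₂ ≡ 2 mod 7. r = 1×7×3 + 3×4×2 ≡ 17 mod 28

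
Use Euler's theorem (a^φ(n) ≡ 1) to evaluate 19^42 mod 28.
By Euler: 19^{12} ≡ 1 (mod 28) since gcd(19, 28) = 1. 42 = 3×12 + 6. So 19^{42} ≡ 19^{6} ≡ 1 (mod 28)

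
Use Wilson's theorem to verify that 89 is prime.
(88)! mod 89 = 88. Since this equals -1 (mod 89), Wilson confirms 89 is prime.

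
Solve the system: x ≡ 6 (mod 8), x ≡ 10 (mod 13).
M = 8 × 13 = 104. M₁ = 13, y₁ ≡ 5 (mod 8). M₂ = 8, y₂ ≡ 5 (mod 13). x = 6×13×5 + 10×8×5 ≡ 62 (mod 104)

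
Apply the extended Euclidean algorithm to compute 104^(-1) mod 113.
Extended GCD: 104(25) + 113(-23) = 1. So 104^(-1) ≡ 25 (mod 113). Verify: 104 × 25 = 2600 ≡ 1 (mod 113)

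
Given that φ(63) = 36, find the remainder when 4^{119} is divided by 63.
By Euler: 4^{36} ≡ 1 mod 63 since gcd(4, 63) = 1. 119 = 3×36 + 11. So 4^{119} ≡ 4^{11} ≡ 16 mod 63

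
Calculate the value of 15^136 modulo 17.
Using Fermat: 15^{16} ≡ 1 (mod 17). 136 ≡ 8 (mod 16). So 15^{136} ≡ 15^{8} ≡ 1 (mod 17)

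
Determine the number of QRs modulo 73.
The squaring map on Z_73* is 2-to-1, so there are (72)/2 = 36 QRs.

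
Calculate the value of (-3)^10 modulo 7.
Using Fermat: (-3)^{6} ≡ 1 mod 7. 10 ≡ 4 mod 6. So (-3)^{10} ≡ (-3)^{4} ≡ 4 mod 7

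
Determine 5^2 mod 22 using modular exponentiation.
5^{2} = 25 ≡ 3 (mod 22)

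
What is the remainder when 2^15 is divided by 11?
Using Fermat: 2^{10} ≡ 1 (mod 11). 15 ≡ 5 (mod 10). So 2^{15} ≡ 2^{5} ≡ 10 (mod 11)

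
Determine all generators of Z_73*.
There are φ(72) = 24 primitive roots mod 73: {5, 11, 13, 14, 15, 20, 26, 28, 29, 31, 33, 34, 39, 40, 42, 44, 45, 47, 53, 58, 59, 60, 62, 68}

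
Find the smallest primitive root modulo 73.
g = 5. Powers: [5, 25, 52, 41, 59, 3, 15, 2, 10, ...] generates all 72 non-zero residues.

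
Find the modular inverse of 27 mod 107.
Since 107 is prime, by Fermat 27^(-1) ≡ 27^{105} ≡ 4 (mod 107). Verify: 27 × 4 = 108 ≡ 1 (mod 107)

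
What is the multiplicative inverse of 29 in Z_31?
Since 31 is prime, by Fermat 29^(-1) ≡ 29^{29} ≡ 15 mod 31. Verify: 29 × 15 = 435 ≡ 1 mod 31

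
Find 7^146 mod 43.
Using Fermat: 7^{42} ≡ 1 mod 43. 146 ≡ 20 mod 42. So 7^{146} ≡ 7^{20} ≡ 6 mod 43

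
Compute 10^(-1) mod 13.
Since 13 is prime, by Fermat 10^(-1) ≡ 10^{11} ≡ 4 mod 13. Verify: 10 × 4 = 40 ≡ 1 mod 13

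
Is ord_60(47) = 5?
Powers of 47 mod 60: 47^1≡47, 47^2≡49, 47^3≡23, 47^4≡1. Already 47^4≡1, so the order is 4 < 5. No, the actual order is 4.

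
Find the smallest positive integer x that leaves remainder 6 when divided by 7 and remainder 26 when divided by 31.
M = 7 × 31 = 217. M₁ = 31, y₁ ≡ 5 mod 7. M₂ = 7, y₂ ≡ 9 mod 31. x = 6×31×5 + 26×7×9 ≡ 181 mod 217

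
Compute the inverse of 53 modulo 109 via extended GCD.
Extended GCD: 53(-37) + 109(18) = 1. So 53^(-1) ≡ -37 ≡ 72 mod 109. Verify: 53 × 72 = 3816 ≡ 1 mod 109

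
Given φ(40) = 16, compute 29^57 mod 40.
By Euler: 29^{16} ≡ 1 (mod 40) since gcd(29, 40) = 1. 57 = 3×16 + 9. So 29^{57} ≡ 29^{9} ≡ 29 (mod 40)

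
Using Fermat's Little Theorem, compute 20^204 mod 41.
By Fermat: 20^{40} ≡ 1 mod 41. 204 ≡ 4 mod 40. So 20^{204} ≡ 20^{4} ≡ 18 mod 41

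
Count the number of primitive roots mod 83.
Number of primitive roots mod 83 = φ(p-1) = φ(82) = 40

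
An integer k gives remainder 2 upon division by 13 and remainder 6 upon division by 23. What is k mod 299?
M = 13 × 23 = 299. M₁ = 23, y₁ ≡ 4 mod 13. M₂ = 13, y₂ ≡ 16 mod 23. k = 2×23×4 + 6×13×16 ≡ 236 mod 299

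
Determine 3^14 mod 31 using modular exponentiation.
By repeated squaring (mod 31): 3^{1}≡3, 3^{2}≡9, 3^{4}≡19, 3^{8}≡20. Then 3^{14} = 3^{8+4+2} ≡ 20 × 19 × 9 ≡ 10 (mod 31)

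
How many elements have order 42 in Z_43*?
A prime p has φ(p-1) primitive roots; here φ(42) = 12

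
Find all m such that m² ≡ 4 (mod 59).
The square roots of 4 mod 59 are 57 and 2. Verify: 57² = 3249 ≡ 4 (mod 59)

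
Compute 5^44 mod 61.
By repeated squaring (mod 61): 5^{1}≡5, 5^{2}≡25, 5^{4}≡15, 5^{8}≡42, 5^{16}≡56, 5^{32}≡25. Then 5^{44} = 5^{32+8+4} ≡ 25 × 42 × 15 ≡ 12 (mod 61)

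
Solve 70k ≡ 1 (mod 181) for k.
Since 181 is prime, by Fermat 70^(-1) ≡ 70^{179} ≡ 75 (mod 181). Verify: 70 × 75 = 5250 ≡ 1 (mod 181)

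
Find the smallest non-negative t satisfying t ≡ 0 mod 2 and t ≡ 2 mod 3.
M = 2 × 3 = 6. M₁ = 3, y₁ ≡ 1 mod 2. M₂ = 2, y₂ ≡ 2 mod 3. t = 0×3×1 + 2×2×2 ≡ 2 mod 6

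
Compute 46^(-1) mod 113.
Since 113 is prime, by Fermat 46^(-1) ≡ 46^{111} ≡ 86 mod 113. Verify: 46 × 86 = 3956 ≡ 1 mod 113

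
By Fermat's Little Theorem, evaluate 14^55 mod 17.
By Fermat: 14^{16} ≡ 1 mod 17. 55 = 3×16 + 7. So 14^{55} ≡ 14^{7} ≡ 6 mod 17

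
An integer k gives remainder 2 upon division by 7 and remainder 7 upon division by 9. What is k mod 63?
M = 7 × 9 = 63. M₁ = 9, y₁ ≡ 4 mod 7. M₂ = 7, y₂ ≡ 4 mod 9. k = 2×9×4 + 7×7×4 ≡ 16 mod 63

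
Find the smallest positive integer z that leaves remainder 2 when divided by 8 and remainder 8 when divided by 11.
M = 8 × 11 = 88. M₁ = 11, y₁ ≡ 3 mod 8. M₂ = 8, y₂ ≡ 7 mod 11. z = 2×11×3 + 8×8×7 ≡ 74 mod 88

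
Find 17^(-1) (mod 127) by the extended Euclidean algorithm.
Extended GCD: 17(15) + 127(-2) = 1. So 17^(-1) ≡ 15 (mod 127). Verify: 17 × 15 = 255 ≡ 1 (mod 127)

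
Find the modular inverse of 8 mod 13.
Since 13 is prime, by Fermat 8^(-1) ≡ 8^{11} ≡ 5 mod 13. Verify: 8 × 5 = 40 ≡ 1 mod 13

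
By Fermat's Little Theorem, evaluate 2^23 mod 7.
By Fermat: 2^{6} ≡ 1 mod 7. 23 = 3×6 + 5. So 2^{23} ≡ 2^{5} ≡ 4 mod 7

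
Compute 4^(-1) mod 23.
Since 23 is prime, by Fermat 4^(-1) ≡ 4^{21} ≡ 6 mod 23. Verify: 4 × 6 = 24 ≡ 1 mod 23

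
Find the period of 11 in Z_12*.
Powers of 11 mod 12: 11^1≡11, 11^2≡1. Order = 2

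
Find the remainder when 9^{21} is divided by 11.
By Fermat: 9^{10} ≡ 1 mod 11. 21 = 2×10 + 1. So 9^{21} ≡ 9^{1} ≡ 9 mod 11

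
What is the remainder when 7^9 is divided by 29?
By repeated squaring mod 29: 7^{1}≡7, 7^{2}≡20, 7^{4}≡23, 7^{8}≡7. Then 7^{9} = 7^{8+1} ≡ 7 × 7 ≡ 20 mod 29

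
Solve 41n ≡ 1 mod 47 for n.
Since 47 is prime, by Fermat 41^(-1) ≡ 41^{45} ≡ 39 mod 47. Verify: 41 × 39 = 1599 ≡ 1 mod 47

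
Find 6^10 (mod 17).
By repeated squaring (mod 17): 6^{1}≡6, 6^{2}≡2, 6^{4}≡4, 6^{8}≡16. Then 6^{10} = 6^{8+2} ≡ 16 × 2 ≡ 15 (mod 17)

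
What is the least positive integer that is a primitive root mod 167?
g = 5. Powers: [5, 25, 125, 124, 119, 94, 136, 12, ...] generates all 166 non-zero residues.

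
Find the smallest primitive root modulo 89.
g = 3. Powers: [3, 9, 27, 81, 65, 17, 51, 64, 14, 42, ...] generates all 88 non-zero residues.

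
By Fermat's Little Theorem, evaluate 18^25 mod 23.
By Fermat: 18^{22} ≡ 1 mod 23. So 18^{25} = 18^{22} · 18^{3} ≡ 18^{3} ≡ 13 mod 23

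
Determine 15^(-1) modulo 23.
Since 23 is prime, by Fermat 15^(-1) ≡ 15^{21} ≡ 20 mod 23. Verify: 15 × 20 = 300 ≡ 1 mod 23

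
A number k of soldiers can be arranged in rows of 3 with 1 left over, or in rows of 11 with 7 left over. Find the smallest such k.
M = 3 × 11 = 33. M₁ = 11, y₁ ≡ 2 (mod 3). M₂ = 3, y₂ ≡ 4 (mod 11). k = 1×11×2 + 7×3×4 ≡ 7 (mod 33)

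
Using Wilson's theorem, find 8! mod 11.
(10)! = (8)! × (9) × (10) ≡ -1 mod 11. So (8)! ≡ -1 × [(10)(9)]^(-1) ≡ 5 mod 11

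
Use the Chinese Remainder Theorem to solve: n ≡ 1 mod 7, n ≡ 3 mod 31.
M = 7 × 31 = 217. M₁ = 31, y₁ ≡ 5 mod 7. M₂ = 7, y₂ ≡ 9 mod 31. n = 1×31×5 + 3×7×9 ≡ 127 mod 217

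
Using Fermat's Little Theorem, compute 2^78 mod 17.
By Fermat: 2^{16} ≡ 1 mod 17. 78 = 4×16 + 14. So 2^{78} ≡ 2^{14} ≡ 13 mod 17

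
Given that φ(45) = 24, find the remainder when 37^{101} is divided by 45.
By Euler: 37^{24} ≡ 1 mod 45 since gcd(37, 45) = 1. 101 = 4×24 + 5. So 37^{101} ≡ 37^{5} ≡ 37 mod 45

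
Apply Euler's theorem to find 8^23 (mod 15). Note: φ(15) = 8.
By Euler: 8^{8} ≡ 1 (mod 15) since gcd(8, 15) = 1. 23 = 2×8 + 7. So 8^{23} ≡ 8^{7} ≡ 2 (mod 15)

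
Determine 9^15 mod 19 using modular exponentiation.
By repeated squaring (mod 19): 9^{1}≡9, 9^{2}≡5, 9^{4}≡6, 9^{8}≡17. Then 9^{15} = 9^{8+4+2+1} ≡ 17 × 6 × 5 × 9 ≡ 11 (mod 19)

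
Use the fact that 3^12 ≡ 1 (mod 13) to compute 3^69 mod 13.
By Fermat: 3^{12} ≡ 1 (mod 13). 69 = 5×12 + 9. So 3^{69} ≡ 3^{9} ≡ 1 (mod 13)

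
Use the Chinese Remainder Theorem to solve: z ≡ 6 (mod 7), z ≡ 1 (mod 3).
M = 7 × 3 = 21. M₁ = 3, y₁ ≡ 5 (mod 7). M₂ = 7, y₂ ≡ 1 (mod 3). z = 6×3×5 + 1×7×1 ≡ 13 (mod 21)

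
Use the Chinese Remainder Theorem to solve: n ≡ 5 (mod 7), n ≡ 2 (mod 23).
M = 7 × 23 = 161. M₁ = 23, y₁ ≡ 4 (mod 7). M₂ = 7, y₂ ≡ 10 (mod 23). n = 5×23×4 + 2×7×10 ≡ 117 (mod 161)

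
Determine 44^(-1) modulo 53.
Since 53 is prime, by Fermat 44^(-1) ≡ 44^{51} ≡ 47 (mod 53). Verify: 44 × 47 = 2068 ≡ 1 (mod 53)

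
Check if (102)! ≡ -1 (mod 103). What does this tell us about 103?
(102)! mod 103 = 102. Since this equals -1 (mod 103), Wilson confirms 103 is prime.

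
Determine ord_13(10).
Powers of 10 mod 13: 10^1≡10, 10^2≡9, 10^3≡12, 10^4≡3, 10^5≡4, 10^6≡1. Order = 6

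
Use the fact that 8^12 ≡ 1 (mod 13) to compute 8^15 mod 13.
By Fermat: 8^{12} ≡ 1 (mod 13). So 8^{15} = 8^{12} · 8^{3} ≡ 8^{3} ≡ 5 (mod 13)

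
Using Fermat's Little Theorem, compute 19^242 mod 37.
By Fermat: 19^{36} ≡ 1 (mod 37). 242 ≡ 26 (mod 36). So 19^{242} ≡ 19^{26} ≡ 25 (mod 37)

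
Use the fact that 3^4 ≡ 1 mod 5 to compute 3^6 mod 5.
By Fermat: 3^{4} ≡ 1 mod 5. So 3^{6} = 3^{4} · 3^{2} ≡ 3^{2} ≡ 4 mod 5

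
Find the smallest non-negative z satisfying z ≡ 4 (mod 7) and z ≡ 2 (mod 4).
M = 7 × 4 = 28. M₁ = 4, y₁ ≡ 2 (mod 7). M₂ = 7, y₂ ≡ 3 (mod 4). z = 4×4×2 + 2×7×3 ≡ 18 (mod 28)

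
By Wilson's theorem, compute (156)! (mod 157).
By Wilson's theorem, (156)! ≡ -1 ≡ 156 (mod 157)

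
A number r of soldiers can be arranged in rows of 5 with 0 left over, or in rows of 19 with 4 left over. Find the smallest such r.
M = 5 × 19 = 95. M₁ = 19, y₁ ≡ 4 mod 5. M₂ = 5, y₂ ≡ 4 mod 19. r = 0×19×4 + 4×5×4 ≡ 80 mod 95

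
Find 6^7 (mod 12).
By repeated squaring (mod 12): 6^{1}≡6, 6^{2}≡0, 6^{4}≡0. Then 6^{7} = 6^{4+2+1} ≡ 0 × 0 × 6 ≡ 0 (mod 12)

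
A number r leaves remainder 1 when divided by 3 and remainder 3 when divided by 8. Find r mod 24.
M = 3 × 8 = 24. M₁ = 8, y₁ ≡ 2 mod 3. M₂ = 3, y₂ ≡ 3 mod 8. r = 1×8×2 + 3×3×3 ≡ 19 mod 24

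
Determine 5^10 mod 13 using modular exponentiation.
By repeated squaring mod 13: 5^{1}≡5, 5^{2}≡12, 5^{4}≡1, 5^{8}≡1. Then 5^{10} = 5^{8+2} ≡ 1 × 12 ≡ 12 mod 13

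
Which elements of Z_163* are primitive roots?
There are φ(162) = 54 primitive roots mod 163: {2, 3, 7, 11, 12, 18, 19, 20, 29, 32, 42, 44, 45, 50, 52, 63, 66, 67, 68, 70, 72, 73, 75, 76, 79, 80, 82, 89, 92, 94, 101, 103, 106, 107, 108, 109, 112, 114, 116, 117, 120, 122, 124, 128, 129, 130, 137, 139, 147, 148, 149, 153, 154, 159}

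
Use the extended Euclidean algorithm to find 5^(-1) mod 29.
Extended GCD: 5(6) + 29(-1) = 1. So 5^(-1) ≡ 6 (mod 29). Verify: 5 × 6 = 30 ≡ 1 (mod 29)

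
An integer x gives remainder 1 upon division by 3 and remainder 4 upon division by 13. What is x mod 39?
M = 3 × 13 = 39. M₁ = 13, y₁ ≡ 1 mod 3. M₂ = 3, y₂ ≡ 9 mod 13. x = 1×13×1 + 4×3×9 ≡ 4 mod 39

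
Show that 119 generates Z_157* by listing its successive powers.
119^1, 119^2, ..., 119^{156} mod 157: [119, 31, 78, 19, 63, 118, 69, 47, 98, 44, 55, 108, 135, 51, 103, 11, 53, 27, 73, 52, 65, 42, 131, 46, 136, 13, 134, 89, 72, 90, 34, 121, 112, 140, 18, 101, 87, 148, 28, 35, 83, 143, 61, 37, 7, 48, 60, 75, 133, 127, 41, 12, 15, 58, 151, 71, 128, 3, 43, 93, 77, 57, 32, 40, 50, 141, 137, 132, 8, 10, 91, 153, 152, 33, 2, 81, 62, 156, 38, 126, 79, 138, 94, 39, 88, 110, 59, 113, 102, 49, 22, 106, 54, 146, 104, 130, 84, 105, 92, 115, 26, 111, 21, 144, 23, 68, 85, 67, 123, 36, 45, 17, 139, 56, 70, 9, 129, 122, 74, 14, 96, 120, 150, 109, 97, 82, 24, 30, 116, 145, 142, 99, 6, 86, 29, 154, 114, 64, 80, 100, 125, 117, 107, 16, 20, 25, 149, 147, 66, 4, 5, 124, 155, 76, 95, 1]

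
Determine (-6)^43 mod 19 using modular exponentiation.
Using Fermat: (-6)^{18} ≡ 1 (mod 19). 43 ≡ 7 (mod 18). So (-6)^{43} ≡ (-6)^{7} ≡ 10 (mod 19)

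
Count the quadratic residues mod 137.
The squaring map on Z_137* is 2-to-1, so there are (136)/2 = 68 QRs.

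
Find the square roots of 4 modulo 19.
The square roots of 4 mod 19 are 17 and 2. Verify: 17² = 289 ≡ 4 (mod 19)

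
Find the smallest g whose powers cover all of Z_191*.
g = 19. For each prime q|190: 19^{95}≡190, 19^{38}≡39, 19^{10}≡52, none ≡ 1, so ord_191(19) = 190 and 19 is a primitive root.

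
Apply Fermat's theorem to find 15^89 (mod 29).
By Fermat: 15^{28} ≡ 1 (mod 29). 89 = 3×28 + 5. So 15^{89} ≡ 15^{5} ≡ 10 (mod 29)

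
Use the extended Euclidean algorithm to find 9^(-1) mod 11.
Extended GCD: 9(5) + 11(-4) = 1. So 9^(-1) ≡ 5 mod 11. Verify: 9 × 5 = 45 ≡ 1 mod 11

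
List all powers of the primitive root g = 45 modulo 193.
45^1, 45^2, ..., 45^{192} mod 193: [45, 95, 29, 147, 53, 69, 17, 186, 71, 107, 183, 129, 15, 96, 74, 49, 82, 23, 70, 62, 88, 100, 61, 43, 5, 32, 89, 145, 156, 72, 152, 85, 158, 162, 149, 143, 66, 75, 94, 177, 52, 24, 115, 157, 117, 54, 114, 112, 22, 25, 160, 59, 146, 8, 167, 181, 39, 18, 38, 166, 136, 137, 182, 84, 113, 67, 120, 189, 13, 6, 77, 184, 174, 110, 125, 28, 102, 151, 40, 63, 133, 2, 90, 190, 58, 101, 106, 138, 34, 179, 142, 21, 173, 65, 30, 192, 148, 98, 164, 46, 140, 124, 176, 7, 122, 86, 10, 64, 178, 97, 119, 144, 111, 170, 123, 131, 105, 93, 132, 150, 188, 161, 104, 48, 37, 121, 41, 108, 35, 31, 44, 50, 127, 118, 99, 16, 141, 169, 78, 36, 76, 139, 79, 81, 171, 168, 33, 134, 47, 185, 26, 12, 154, 175, 155, 27, 57, 56, 11, 109, 80, 126, 73, 4, 180, 187, 116, 9, 19, 83, 68, 165, 91, 42, 153, 130, 60, 191, 103, 3, 135, 92, 87, 55, 159, 14, 51, 172, 20, 128, 163, 1]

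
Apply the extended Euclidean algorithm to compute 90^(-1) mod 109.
Extended GCD: 90(-23) + 109(19) = 1. So 90^(-1) ≡ -23 ≡ 86 mod 109. Verify: 90 × 86 = 7740 ≡ 1 mod 109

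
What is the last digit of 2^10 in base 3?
Using Fermat: 2^{2} ≡ 1 mod 3. 10 ≡ 0 mod 2. So 2^{10} ≡ 2^{0} ≡ 1 mod 3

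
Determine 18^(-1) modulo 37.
Since 37 is prime, by Fermat 18^(-1) ≡ 18^{35} ≡ 35 (mod 37). Verify: 18 × 35 = 630 ≡ 1 (mod 37)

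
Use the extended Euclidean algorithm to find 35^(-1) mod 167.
Extended GCD: 35(-62) + 167(13) = 1. So 35^(-1) ≡ -62 ≡ 105 mod 167. Verify: 35 × 105 = 3675 ≡ 1 mod 167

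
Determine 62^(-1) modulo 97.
Since 97 is prime, by Fermat 62^(-1) ≡ 62^{95} ≡ 36 mod 97. Verify: 62 × 36 = 2232 ≡ 1 mod 97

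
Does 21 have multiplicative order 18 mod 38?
Powers of 21 mod 38: 21^1≡21, 21^2≡23, 21^3≡27, 21^4≡35, 21^5≡13, 21^6≡7, 21^7≡33, 21^8≡9, 21^9≡37, 21^10≡17, 21^11≡15, 21^12≡11, 21^13≡3, 21^14≡25, 21^15≡31, 21^16≡5, 21^17≡29, 21^18≡1. First k with 21^k≡1 is k=18. Yes, ord_38(21) = 18.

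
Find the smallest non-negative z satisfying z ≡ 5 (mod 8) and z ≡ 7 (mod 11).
M = 8 × 11 = 88. M₁ = 11, y₁ ≡ 3 (mod 8). M₂ = 8, y₂ ≡ 7 (mod 11). z = 5×11×3 + 7×8×7 ≡ 29 (mod 88)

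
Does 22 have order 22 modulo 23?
22^{2} ≡ 1 (mod 23) and 2 < 22, so ord_23(22) = 2 ≠ 22 and 22 is not a primitive root.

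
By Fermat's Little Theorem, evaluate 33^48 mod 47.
By Fermat: 33^{46} ≡ 1 mod 47. So 33^{48} = 33^{46} · 33^{2} ≡ 33^{2} ≡ 8 mod 47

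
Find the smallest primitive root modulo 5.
g = 2. Powers: [2, 4, 3, 1] generates all 4 non-zero residues.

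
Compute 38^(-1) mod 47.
Since 47 is prime, by Fermat 38^(-1) ≡ 38^{45} ≡ 26 mod 47. Verify: 38 × 26 = 988 ≡ 1 mod 47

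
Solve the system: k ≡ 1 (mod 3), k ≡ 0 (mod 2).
M = 3 × 2 = 6. M₁ = 2, y₁ ≡ 2 (mod 3). M₂ = 3, y₂ ≡ 1 (mod 2). k = 1×2×2 + 0×3×1 ≡ 4 (mod 6)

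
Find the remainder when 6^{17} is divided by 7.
By Fermat: 6^{6} ≡ 1 (mod 7). 17 = 2×6 + 5. So 6^{17} ≡ 6^{5} ≡ 6 (mod 7)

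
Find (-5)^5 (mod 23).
By repeated squaring (mod 23): (-5)^{1}≡18, (-5)^{2}≡2, (-5)^{4}≡4. Then (-5)^{5} = (-5)^{4+1} ≡ 4 × 18 ≡ 3 (mod 23)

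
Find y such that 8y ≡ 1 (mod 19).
Since 19 is prime, by Fermat 8^(-1) ≡ 8^{17} ≡ 12 (mod 19). Verify: 8 × 12 = 96 ≡ 1 (mod 19)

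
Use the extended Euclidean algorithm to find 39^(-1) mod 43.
Extended GCD: 39(-11) + 43(10) = 1. So 39^(-1) ≡ -11 ≡ 32 mod 43. Verify: 39 × 32 = 1248 ≡ 1 mod 43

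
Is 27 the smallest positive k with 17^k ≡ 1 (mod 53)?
Powers of 17 mod 53: 17^1≡17, 17^2≡24, 17^3≡37, 17^4≡46, 17^5≡40, 17^6≡44, 17^7≡6, 17^8≡49, 17^9≡38, 17^10≡10, 17^11≡11, 17^12≡28, 17^13≡52, 17^14≡36, 17^15≡29, 17^16≡16, 17^17≡7, 17^18≡13, 17^19≡9, 17^20≡47, 17^21≡4, 17^22≡15, 17^23≡43, 17^24≡42, 17^25≡25, 17^26≡1. Already 17^26≡1, so the order is 26 < 27. No, the actual order is 26.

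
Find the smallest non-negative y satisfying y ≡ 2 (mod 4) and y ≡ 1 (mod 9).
M = 4 × 9 = 36. M₁ = 9, y₁ ≡ 1 (mod 4). M₂ = 4, y₂ ≡ 7 (mod 9). y = 2×9×1 + 1×4×7 ≡ 10 (mod 36)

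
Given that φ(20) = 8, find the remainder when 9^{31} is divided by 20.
By Euler: 9^{8} ≡ 1 mod 20 since gcd(9, 20) = 1. 31 = 3×8 + 7. So 9^{31} ≡ 9^{7} ≡ 9 mod 20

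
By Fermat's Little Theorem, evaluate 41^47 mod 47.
By Fermat: 41^{46} ≡ 1 (mod 47). So 41^{47} = 41^{46} · 41^{1} ≡ 41^{1} ≡ 41 (mod 47)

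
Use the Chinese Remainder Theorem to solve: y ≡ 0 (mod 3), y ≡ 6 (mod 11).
M = 3 × 11 = 33. M₁ = 11, y₁ ≡ 2 (mod 3). M₂ = 3, y₂ ≡ 4 (mod 11). y = 0×11×2 + 6×3×4 ≡ 6 (mod 33)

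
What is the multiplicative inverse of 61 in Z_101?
Since 101 is prime, by Fermat 61^(-1) ≡ 61^{99} ≡ 53 mod 101. Verify: 61 × 53 = 3233 ≡ 1 mod 101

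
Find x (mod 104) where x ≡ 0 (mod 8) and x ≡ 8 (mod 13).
M = 8 × 13 = 104. M₁ = 13, y₁ ≡ 5 (mod 8). M₂ = 8, y₂ ≡ 5 (mod 13). x = 0×13×5 + 8×8×5 ≡ 8 (mod 104)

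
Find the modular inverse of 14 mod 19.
Since 19 is prime, by Fermat 14^(-1) ≡ 14^{17} ≡ 15 mod 19. Verify: 14 × 15 = 210 ≡ 1 mod 19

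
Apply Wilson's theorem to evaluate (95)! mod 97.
(96)! = (95)! × (96) ≡ -1 (mod 97). So (95)! ≡ -1 × (96)^(-1) ≡ (-1)×(-1) = 1 (mod 97)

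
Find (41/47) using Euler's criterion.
(41/47) = 41^{23} mod 47 = -1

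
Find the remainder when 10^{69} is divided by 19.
By Fermat: 10^{18} ≡ 1 mod 19. 69 = 3×18 + 15. So 10^{69} ≡ 10^{15} ≡ 8 mod 19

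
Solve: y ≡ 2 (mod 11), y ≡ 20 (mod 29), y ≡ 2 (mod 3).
M = 11 × 29 × 3 = 957. M₁ = 87, y₁ ≡ 10 (mod 11). M₂ = 33, y₂ ≡ 22 (mod 29). M₃ = 319, y₃ ≡ 1 (mod 3). y = 2×87×10 + 20×33×22 + 2×319×1 ≡ 629 (mod 957)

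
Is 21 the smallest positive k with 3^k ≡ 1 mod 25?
Powers of 3 mod 25: 3^1≡3, 3^2≡9, 3^3≡2, 3^4≡6, 3^5≡18, 3^6≡4, 3^7≡12, 3^8≡11, 3^9≡8, 3^10≡24, 3^11≡22, 3^12≡16, 3^13≡23, 3^14≡19, 3^15≡7, 3^16≡21, 3^17≡13, 3^18≡14, 3^19≡17, 3^20≡1. Already 3^20≡1, so the order is 20 < 21. No, the actual order is 20.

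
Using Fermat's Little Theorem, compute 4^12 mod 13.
By Fermat's Little Theorem, 4^{12} ≡ 1 mod 13 since 13 is prime and gcd(4, 13) = 1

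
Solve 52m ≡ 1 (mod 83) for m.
Since 83 is prime, by Fermat 52^(-1) ≡ 52^{81} ≡ 8 (mod 83). Verify: 52 × 8 = 416 ≡ 1 (mod 83)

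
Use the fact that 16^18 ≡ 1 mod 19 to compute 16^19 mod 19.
By Fermat: 16^{18} ≡ 1 mod 19. So 16^{19} = 16^{18} · 16^{1} ≡ 16^{1} ≡ 16 mod 19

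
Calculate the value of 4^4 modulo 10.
4^{4} = 256 ≡ 6 mod 10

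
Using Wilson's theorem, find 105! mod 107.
(106)! = (105)! × (106) ≡ -1 (mod 107). So (105)! ≡ -1 × (106)^(-1) ≡ (-1)×(-1) = 1 (mod 107)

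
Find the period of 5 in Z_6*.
Powers of 5 mod 6: 5^1≡5, 5^2≡1. Order = 2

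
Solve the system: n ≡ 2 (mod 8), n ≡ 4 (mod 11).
M = 8 × 11 = 88. M₁ = 11, y₁ ≡ 3 (mod 8). M₂ = 8, y₂ ≡ 7 (mod 11). n = 2×11×3 + 4×8×7 ≡ 26 (mod 88)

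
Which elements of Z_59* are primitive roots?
There are φ(58) = 28 primitive roots mod 59: {2, 6, 8, 10, 11, 13, 14, 18, 23, 24, 30, 31, 32, 33, 34, 37, 38, 39, 40, 42, 43, 44, 47, 50, 52, 54, 55, 56}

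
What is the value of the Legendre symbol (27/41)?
(27/41) = 27^{20} mod 41 = -1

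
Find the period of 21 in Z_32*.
Powers of 21 mod 32: 21^1≡21, 21^2≡25, 21^3≡13, 21^4≡17, 21^5≡5, 21^6≡9, 21^7≡29, 21^8≡1. Order = 8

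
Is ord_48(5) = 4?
Powers of 5 mod 48: 5^1≡5, 5^2≡25, 5^3≡29, 5^4≡1. First k with 5^k≡1 is k=4. Yes, ord_48(5) = 4.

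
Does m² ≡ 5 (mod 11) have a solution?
By Euler's criterion: 5^{5} ≡ 1 (mod 11). Since this equals 1, 5 is a QR.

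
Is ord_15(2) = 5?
Powers of 2 mod 15: 2^1≡2, 2^2≡4, 2^3≡8, 2^4≡1. Already 2^4≡1, so the order is 4 < 5. No, the actual order is 4.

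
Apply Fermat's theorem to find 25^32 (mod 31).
By Fermat: 25^{30} ≡ 1 (mod 31). So 25^{32} = 25^{30} · 25^{2} ≡ 25^{2} ≡ 5 (mod 31)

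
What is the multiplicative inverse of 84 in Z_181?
Since 181 is prime, by Fermat 84^(-1) ≡ 84^{179} ≡ 153 mod 181. Verify: 84 × 153 = 12852 ≡ 1 mod 181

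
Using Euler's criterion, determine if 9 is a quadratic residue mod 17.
By Euler's criterion: 9^{8} ≡ 1 mod 17. Since this equals 1, 9 is a QR.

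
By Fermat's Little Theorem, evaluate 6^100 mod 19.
By Fermat: 6^{18} ≡ 1 mod 19. 100 = 5×18 + 10. So 6^{100} ≡ 6^{10} ≡ 6 mod 19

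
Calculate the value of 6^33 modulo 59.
By repeated squaring (mod 59): 6^{1}≡6, 6^{2}≡36, 6^{4}≡57, 6^{8}≡4, 6^{16}≡16, 6^{32}≡20. Then 6^{33} = 6^{32+1} ≡ 20 × 6 ≡ 2 (mod 59)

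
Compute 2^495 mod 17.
Using Fermat: 2^{16} ≡ 1 (mod 17). 495 ≡ 15 (mod 16). So 2^{495} ≡ 2^{15} ≡ 9 (mod 17)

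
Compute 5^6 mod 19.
By repeated squaring (mod 19): 5^{1}≡5, 5^{2}≡6, 5^{4}≡17. Then 5^{6} = 5^{4+2} ≡ 17 × 6 ≡ 7 (mod 19)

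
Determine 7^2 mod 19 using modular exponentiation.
7^{2} = 49 ≡ 11 mod 19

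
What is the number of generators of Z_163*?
A prime p has φ(p-1) primitive roots; here φ(162) = 54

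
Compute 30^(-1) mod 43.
Since 43 is prime, by Fermat 30^(-1) ≡ 30^{41} ≡ 33 mod 43. Verify: 30 × 33 = 990 ≡ 1 mod 43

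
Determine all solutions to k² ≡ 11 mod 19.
The square roots of 11 mod 19 are 7 and 12. Verify: 7² = 49 ≡ 11 mod 19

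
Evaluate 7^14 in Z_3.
Using Fermat: 7^{2} ≡ 1 (mod 3). 14 ≡ 0 (mod 2). So 7^{14} ≡ 7^{0} ≡ 1 (mod 3)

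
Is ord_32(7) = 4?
Powers of 7 mod 32: 7^1≡7, 7^2≡17, 7^3≡23, 7^4≡1. First k with 7^k≡1 is k=4. Yes, ord_32(7) = 4.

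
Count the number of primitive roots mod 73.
There are φ(73-1) = φ(72) = 24 primitive roots modulo 73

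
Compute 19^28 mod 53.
By repeated squaring (mod 53): 19^{1}≡19, 19^{2}≡43, 19^{4}≡47, 19^{8}≡36, 19^{16}≡24. Then 19^{28} = 19^{16+8+4} ≡ 24 × 36 × 47 ≡ 10 (mod 53)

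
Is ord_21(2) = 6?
Powers of 2 mod 21: 2^1≡2, 2^2≡4, 2^3≡8, 2^4≡16, 2^5≡11, 2^6≡1. First k with 2^k≡1 is k=6. Yes, ord_21(2) = 6.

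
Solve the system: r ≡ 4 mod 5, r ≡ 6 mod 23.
M = 5 × 23 = 115. M₁ = 23, y₁ ≡ 2 mod 5. M₂ = 5, y₂ ≡ 14 mod 23. r = 4×23×2 + 6×5×14 ≡ 29 mod 115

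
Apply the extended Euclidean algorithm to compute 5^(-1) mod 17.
Extended GCD: 5(7) + 17(-2) = 1. So 5^(-1) ≡ 7 mod 17. Verify: 5 × 7 = 35 ≡ 1 mod 17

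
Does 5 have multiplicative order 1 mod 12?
Powers of 5 mod 12: 5^1≡5, 5^2≡1. 5^1≡5≢1, so ord ≠ 1. No, the actual order is 2.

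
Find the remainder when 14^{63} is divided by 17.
By Fermat: 14^{16} ≡ 1 (mod 17). 63 = 3×16 + 15. So 14^{63} ≡ 14^{15} ≡ 11 (mod 17)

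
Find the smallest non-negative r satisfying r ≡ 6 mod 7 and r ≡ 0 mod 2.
M = 7 × 2 = 14. M₁ = 2, y₁ ≡ 4 mod 7. M₂ = 7, y₂ ≡ 1 mod 2. r = 6×2×4 + 0×7×1 ≡ 6 mod 14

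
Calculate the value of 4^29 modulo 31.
By repeated squaring mod 31: 4^{1}≡4, 4^{2}≡16, 4^{4}≡8, 4^{8}≡2, 4^{16}≡4. Then 4^{29} = 4^{16+8+4+1} ≡ 4 × 2 × 8 × 4 ≡ 8 mod 31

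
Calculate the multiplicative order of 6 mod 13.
Powers of 6 mod 13: 6^1≡6, 6^2≡10, 6^3≡8, 6^4≡9, 6^5≡2, 6^6≡12, 6^7≡7, 6^8≡3, 6^9≡5, 6^10≡4, 6^11≡11, 6^12≡1. ord_13(6) = 12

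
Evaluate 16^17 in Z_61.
By repeated squaring mod 61: 16^{1}≡16, 16^{2}≡12, 16^{4}≡22, 16^{8}≡57, 16^{16}≡16. Then 16^{17} = 16^{16+1} ≡ 16 × 16 ≡ 12 mod 61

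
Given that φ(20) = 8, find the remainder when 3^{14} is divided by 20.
By Euler: 3^{8} ≡ 1 (mod 20) since gcd(3, 20) = 1. 14 = 1×8 + 6. So 3^{14} ≡ 3^{6} ≡ 9 (mod 20)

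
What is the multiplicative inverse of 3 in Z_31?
Since 31 is prime, by Fermat 3^(-1) ≡ 3^{29} ≡ 21 (mod 31). Verify: 3 × 21 = 63 ≡ 1 (mod 31)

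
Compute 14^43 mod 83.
By repeated squaring mod 83: 14^{1}≡14, 14^{2}≡30, 14^{4}≡70, 14^{8}≡3, 14^{16}≡9, 14^{32}≡81. Then 14^{43} = 14^{32+8+2+1} ≡ 81 × 3 × 30 × 14 ≡ 53 mod 83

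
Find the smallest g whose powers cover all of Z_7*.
g = 3. Powers: [3, 2, 6, 4, 5, 1] generates all 6 non-zero residues.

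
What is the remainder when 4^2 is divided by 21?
4^{2} = 16 ≡ 16 (mod 21)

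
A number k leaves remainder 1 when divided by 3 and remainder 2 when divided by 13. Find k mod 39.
M = 3 × 13 = 39. M₁ = 13, y₁ ≡ 1 mod 3. M₂ = 3, y₂ ≡ 9 mod 13. k = 1×13×1 + 2×3×9 ≡ 28 mod 39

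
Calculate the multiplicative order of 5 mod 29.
Powers of 5 mod 29: 5^1≡5, 5^2≡25, 5^3≡9, 5^4≡16, 5^5≡22, 5^6≡23, 5^7≡28, 5^8≡24, 5^9≡4, 5^10≡20, 5^11≡13, 5^12≡7, 5^13≡6, 5^14≡1. Order = 14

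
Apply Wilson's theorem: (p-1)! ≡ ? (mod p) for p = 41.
By Wilson's theorem, (40)! ≡ -1 ≡ 40 (mod 41)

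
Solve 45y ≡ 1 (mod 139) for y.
Since 139 is prime, by Fermat 45^(-1) ≡ 45^{137} ≡ 34 (mod 139). Verify: 45 × 34 = 1530 ≡ 1 (mod 139)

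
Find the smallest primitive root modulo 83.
g = 2. For each prime q|82: 2^{41}≡82, 2^{2}≡4, none ≡ 1, so ord_83(2) = 82 and 2 is a primitive root.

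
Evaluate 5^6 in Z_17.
By repeated squaring mod 17: 5^{1}≡5, 5^{2}≡8, 5^{4}≡13. Then 5^{6} = 5^{4+2} ≡ 13 × 8 ≡ 2 mod 17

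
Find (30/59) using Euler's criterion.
(30/59) = 30^{29} mod 59 = -1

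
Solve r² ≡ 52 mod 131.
The square roots of 52 mod 131 are 107 and 24. Verify: 107² = 11449 ≡ 52 mod 131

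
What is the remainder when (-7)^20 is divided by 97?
By repeated squaring (mod 97): (-7)^{1}≡90, (-7)^{2}≡49, (-7)^{4}≡73, (-7)^{8}≡91, (-7)^{16}≡36. Then (-7)^{20} = (-7)^{16+4} ≡ 36 × 73 ≡ 9 (mod 97)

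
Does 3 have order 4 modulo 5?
ord_5(3) divides 4. For each prime q|4: 3^{2}≡4, none ≡ 1. So 3 has order 4 and is a primitive root mod 5.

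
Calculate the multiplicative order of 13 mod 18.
Powers of 13 mod 18: 13^1≡13, 13^2≡7, 13^3≡1. So the order of 13 is 3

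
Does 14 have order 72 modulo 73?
ord_73(14) divides 72. For each prime q|72: 14^{36}≡72, 14^{24}≡64, none ≡ 1. So 14 has order 72 and is a primitive root mod 73.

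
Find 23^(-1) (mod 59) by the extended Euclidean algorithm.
Extended GCD: 23(18) + 59(-7) = 1. So 23^(-1) ≡ 18 (mod 59). Verify: 23 × 18 = 414 ≡ 1 (mod 59)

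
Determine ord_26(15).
Powers of 15 mod 26: 15^1≡15, 15^2≡17, 15^3≡21, 15^4≡3, 15^5≡19, 15^6≡25, 15^7≡11, 15^8≡9, 15^9≡5, 15^10≡23, 15^11≡7, 15^12≡1. Order = 12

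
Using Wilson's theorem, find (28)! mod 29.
By Wilson's theorem, (28)! ≡ -1 ≡ 28 mod 29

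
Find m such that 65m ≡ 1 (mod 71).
Since 71 is prime, by Fermat 65^(-1) ≡ 65^{69} ≡ 59 (mod 71). Verify: 65 × 59 = 3835 ≡ 1 (mod 71)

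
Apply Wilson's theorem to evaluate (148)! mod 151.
(150)! = (148)! × (149) × (150) ≡ -1 (mod 151). So (148)! ≡ -1 × [(150)(149)]^(-1) ≡ 75 (mod 151)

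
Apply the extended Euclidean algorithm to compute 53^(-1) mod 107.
Extended GCD: 53(-2) + 107(1) = 1. So 53^(-1) ≡ -2 ≡ 105 (mod 107). Verify: 53 × 105 = 5565 ≡ 1 (mod 107)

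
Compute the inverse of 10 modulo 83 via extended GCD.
Extended GCD: 10(25) + 83(-3) = 1. So 10^(-1) ≡ 25 mod 83. Verify: 10 × 25 = 250 ≡ 1 mod 83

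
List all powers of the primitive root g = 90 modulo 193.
90^1, 90^2, ..., 90^{192} mod 193: [90, 187, 39, 36, 152, 170, 53, 138, 68, 137, 171, 143, 132, 107, 173, 130, 120, 185, 52, 48, 74, 98, 135, 184, 155, 54, 35, 62, 176, 14, 102, 109, 160, 118, 5, 64, 163, 2, 180, 181, 78, 72, 111, 147, 106, 83, 136, 81, 149, 93, 71, 21, 153, 67, 47, 177, 104, 96, 148, 3, 77, 175, 117, 108, 70, 124, 159, 28, 11, 25, 127, 43, 10, 128, 133, 4, 167, 169, 156, 144, 29, 101, 19, 166, 79, 162, 105, 186, 142, 42, 113, 134, 94, 161, 15, 192, 103, 6, 154, 157, 41, 23, 140, 55, 125, 56, 22, 50, 61, 86, 20, 63, 73, 8, 141, 145, 119, 95, 58, 9, 38, 139, 158, 131, 17, 179, 91, 84, 33, 75, 188, 129, 30, 191, 13, 12, 115, 121, 82, 46, 87, 110, 57, 112, 44, 100, 122, 172, 40, 126, 146, 16, 89, 97, 45, 190, 116, 18, 76, 85, 123, 69, 34, 165, 182, 168, 66, 150, 183, 65, 60, 189, 26, 24, 37, 49, 164, 92, 174, 27, 114, 31, 88, 7, 51, 151, 80, 59, 99, 32, 178, 1]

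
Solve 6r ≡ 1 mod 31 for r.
Since 31 is prime, by Fermat 6^(-1) ≡ 6^{29} ≡ 26 mod 31. Verify: 6 × 26 = 156 ≡ 1 mod 31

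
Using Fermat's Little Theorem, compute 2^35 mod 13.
By Fermat: 2^{12} ≡ 1 (mod 13). 35 = 2×12 + 11. So 2^{35} ≡ 2^{11} ≡ 7 (mod 13)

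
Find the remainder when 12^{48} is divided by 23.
By Fermat: 12^{22} ≡ 1 mod 23. 48 = 2×22 + 4. So 12^{48} ≡ 12^{4} ≡ 13 mod 23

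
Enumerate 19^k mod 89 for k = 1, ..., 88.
19^1, 19^2, ..., 19^{88} mod 89: [19, 5, 6, 25, 30, 36, 61, 2, 38, 10, 12, 50, 60, 72, 33, 4, 76, 20, 24, 11, 31, 55, 66, 8, 63, 40, 48, 22, 62, 21, 43, 16, 37, 80, 7, 44, 35, 42, 86, 32, 74, 71, 14, 88, 70, 84, 83, 64, 59, 53, 28, 87, 51, 79, 77, 39, 29, 17, 56, 85, 13, 69, 65, 78, 58, 34, 23, 81, 26, 49, 41, 67, 27, 68, 46, 73, 52, 9, 82, 45, 54, 47, 3, 57, 15, 18, 75, 1]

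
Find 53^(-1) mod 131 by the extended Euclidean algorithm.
Extended GCD: 53(-42) + 131(17) = 1. So 53^(-1) ≡ -42 ≡ 89 mod 131. Verify: 53 × 89 = 4717 ≡ 1 mod 131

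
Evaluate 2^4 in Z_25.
2^{4} = 16 ≡ 16 mod 25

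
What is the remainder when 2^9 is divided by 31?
By repeated squaring (mod 31): 2^{1}≡2, 2^{2}≡4, 2^{4}≡16, 2^{8}≡8. Then 2^{9} = 2^{8+1} ≡ 8 × 2 ≡ 16 (mod 31)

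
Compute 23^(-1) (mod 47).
Since 47 is prime, by Fermat 23^(-1) ≡ 23^{45} ≡ 45 (mod 47). Verify: 23 × 45 = 1035 ≡ 1 (mod 47)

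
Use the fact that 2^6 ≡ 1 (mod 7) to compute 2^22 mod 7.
By Fermat: 2^{6} ≡ 1 (mod 7). 22 = 3×6 + 4. So 2^{22} ≡ 2^{4} ≡ 2 (mod 7)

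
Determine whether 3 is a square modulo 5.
By Euler's criterion: 3^{2} ≡ 4 mod 5. Since this equals -1 (≡ 4), 3 is not a QR.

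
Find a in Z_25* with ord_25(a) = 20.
2 has order 20 mod 25 since 2^{20} ≡ 1 mod 25 and no smaller power works.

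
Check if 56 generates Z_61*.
56^{15} ≡ 1 (mod 61) and 15 < 60, so ord_61(56) = 15 ≠ 60 and 56 is not a primitive root.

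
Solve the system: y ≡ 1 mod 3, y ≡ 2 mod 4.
M = 3 × 4 = 12. M₁ = 4, y₁ ≡ 1 mod 3. M₂ = 3, y₂ ≡ 3 mod 4. y = 1×4×1 + 2×3×3 ≡ 10 mod 12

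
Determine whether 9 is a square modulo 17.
By Euler's criterion: 9^{8} ≡ 1 (mod 17). Since this equals 1, 9 is a QR.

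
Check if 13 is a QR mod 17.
By Euler's criterion: 13^{8} ≡ 1 mod 17. Since this equals 1, 13 is a QR.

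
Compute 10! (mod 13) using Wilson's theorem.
(12)! = (10)! × (11) × (12) ≡ -1 (mod 13). So (10)! ≡ -1 × [(12)(11)]^(-1) ≡ 6 (mod 13)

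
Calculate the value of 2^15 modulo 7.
Using Fermat: 2^{6} ≡ 1 (mod 7). 15 ≡ 3 (mod 6). So 2^{15} ≡ 2^{3} ≡ 1 (mod 7)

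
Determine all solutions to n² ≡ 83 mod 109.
The square roots of 83 mod 109 are 65 and 44. Verify: 65² = 4225 ≡ 83 mod 109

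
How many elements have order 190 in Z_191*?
A prime p has φ(p-1) primitive roots; here φ(190) = 72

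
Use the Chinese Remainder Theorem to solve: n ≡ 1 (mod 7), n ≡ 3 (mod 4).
M = 7 × 4 = 28. M₁ = 4, y₁ ≡ 2 (mod 7). M₂ = 7, y₂ ≡ 3 (mod 4). n = 1×4×2 + 3×7×3 ≡ 15 (mod 28)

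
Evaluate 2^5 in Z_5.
Using Fermat: 2^{4} ≡ 1 (mod 5). 5 ≡ 1 (mod 4). So 2^{5} ≡ 2^{1} ≡ 2 (mod 5)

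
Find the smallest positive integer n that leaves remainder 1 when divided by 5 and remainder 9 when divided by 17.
M = 5 × 17 = 85. M₁ = 17, y₁ ≡ 3 (mod 5). M₂ = 5, y₂ ≡ 7 (mod 17). n = 1×17×3 + 9×5×7 ≡ 26 (mod 85)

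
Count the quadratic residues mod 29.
Exactly half the non-zero residues mod a prime are QRs: (29-1)/2 = 14.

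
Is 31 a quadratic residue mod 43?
By Euler's criterion: 31^{21} ≡ 1 (mod 43). Since this equals 1, 31 is a QR.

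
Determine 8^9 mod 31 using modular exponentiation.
By repeated squaring mod 31: 8^{1}≡8, 8^{2}≡2, 8^{4}≡4, 8^{8}≡16. Then 8^{9} = 8^{8+1} ≡ 16 × 8 ≡ 4 mod 31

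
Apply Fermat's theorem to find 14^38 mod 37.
By Fermat: 14^{36} ≡ 1 mod 37. So 14^{38} = 14^{36} · 14^{2} ≡ 14^{2} ≡ 11 mod 37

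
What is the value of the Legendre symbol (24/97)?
(24/97) = 24^{48} mod 97 = 1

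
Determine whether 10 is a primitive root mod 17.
ord_17(10) divides 16. For each prime q|16: 10^{8}≡16, none ≡ 1. So 10 has order 16 and is a primitive root mod 17.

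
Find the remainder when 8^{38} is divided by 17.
By Fermat: 8^{16} ≡ 1 (mod 17). 38 = 2×16 + 6. So 8^{38} ≡ 8^{6} ≡ 4 (mod 17)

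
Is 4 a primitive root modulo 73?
4^{9} ≡ 1 mod 73 and 9 < 72, so ord_73(4) = 9 ≠ 72 and 4 is not a primitive root.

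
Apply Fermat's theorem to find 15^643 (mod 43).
By Fermat: 15^{42} ≡ 1 (mod 43). 643 ≡ 13 (mod 42). So 15^{643} ≡ 15^{13} ≡ 9 (mod 43)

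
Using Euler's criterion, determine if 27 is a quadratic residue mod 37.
By Euler's criterion: 27^{18} ≡ 1 mod 37. Since this equals 1, 27 is a QR.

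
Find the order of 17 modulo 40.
Powers of 17 mod 40: 17^1≡17, 17^2≡9, 17^3≡33, 17^4≡1. Order = 4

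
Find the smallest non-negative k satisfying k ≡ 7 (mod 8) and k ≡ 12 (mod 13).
M = 8 × 13 = 104. M₁ = 13, y₁ ≡ 5 (mod 8). M₂ = 8, y₂ ≡ 5 (mod 13). k = 7×13×5 + 12×8×5 ≡ 103 (mod 104)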